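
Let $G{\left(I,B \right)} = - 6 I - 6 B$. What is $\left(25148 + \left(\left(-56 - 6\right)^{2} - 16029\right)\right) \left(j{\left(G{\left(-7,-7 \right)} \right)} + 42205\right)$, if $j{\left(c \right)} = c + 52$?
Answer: $548866383$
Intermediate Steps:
$G{\left(I,B \right)} = - 6 B - 6 I$
$j{\left(c \right)} = 52 + c$
$\left(25148 + \left(\left(-56 - 6\right)^{2} - 16029\right)\right) \left(j{\left(G{\left(-7,-7 \right)} \right)} + 42205\right) = \left(25148 + \left(\left(-56 - 6\right)^{2} - 16029\right)\right) \left(\left(52 - -84\right) + 42205\right) = \left(25148 - \left(16029 - \left(-62\right)^{2}\right)\right) \left(\left(52 + \left(42 + 42\right)\right) + 42205\right) = \left(25148 + \left(3844 - 16029\right)\right) \left(\left(52 + 84\right) + 42205\right) = \left(25148 - 12185\right) \left(136 + 42205\right) = 12963 \cdot 42341 = 548866383$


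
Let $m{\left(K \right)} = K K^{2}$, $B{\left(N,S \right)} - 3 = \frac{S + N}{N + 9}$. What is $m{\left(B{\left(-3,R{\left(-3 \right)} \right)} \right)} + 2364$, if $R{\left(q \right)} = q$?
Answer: $2372$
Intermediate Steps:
$B{\left(N,S \right)} = 3 + \frac{N + S}{9 + N}$ ($B{\left(N,S \right)} = 3 + \frac{S + N}{N + 9} = 3 + \frac{N + S}{9 + N}$)
$m{\left(K \right)} = K^{3}$
$m{\left(B{\left(-3,R{\left(-3 \right)} \right)} \right)} + 2364 = \left(\frac{27 - 3 + 4 \left(-3\right)}{9 - 3}\right)^{3} + 2364 = \left(\frac{27 - 3 - 12}{6}\right)^{3} + 2364 = \left(\frac{1}{6} \cdot 12\right)^{3} + 2364 = 2^{3} + 2364 = 8 + 2364 = 2372$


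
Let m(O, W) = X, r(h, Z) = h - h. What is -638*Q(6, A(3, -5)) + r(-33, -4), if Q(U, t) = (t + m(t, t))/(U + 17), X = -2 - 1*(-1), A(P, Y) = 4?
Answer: -1914/23 ≈ -83.217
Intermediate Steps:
r(h, Z) = 0
X = -1 (X = -2 + 1 = -1)
m(O, W) = -1
Q(U, t) = (-1 + t)/(17 + U) (Q(U, t) = (t - 1)/(U + 17) = (-1 + t)/(17 + U))
-638*Q(6, A(3, -5)) + r(-33, -4) = -638*(-1 + 4)/(17 + 6) + 0 = -638*3/23 + 0 = -1914/23 + 0 = -1914/23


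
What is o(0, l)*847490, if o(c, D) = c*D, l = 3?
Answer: 0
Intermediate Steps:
o(c, D) = D*c
o(0, l)*847490 = (3*0)*847490 = 0*847490 = 0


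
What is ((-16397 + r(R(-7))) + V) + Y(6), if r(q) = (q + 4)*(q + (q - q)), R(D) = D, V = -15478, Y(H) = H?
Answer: -31848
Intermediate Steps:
r(q) = q*(4 + q) (r(q) = (4 + q)*(q + 0) = (4 + q)*q = q*(4 + q))
((-16397 + r(R(-7))) + V) + Y(6) = ((-16397 - 7*(4 - 7)) - 15478) + 6 = ((-16397 - 7*(-3)) - 15478) + 6 = ((-16397 + 21) - 15478) + 6 = (-16376 - 15478) + 6 = -31854 + 6 = -31848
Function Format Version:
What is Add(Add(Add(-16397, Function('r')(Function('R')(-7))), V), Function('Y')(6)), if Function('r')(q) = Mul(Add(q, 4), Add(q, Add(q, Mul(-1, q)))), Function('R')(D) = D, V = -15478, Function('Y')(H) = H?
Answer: -31848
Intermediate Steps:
Function('r')(q) = Mul(q, Add(4, q)) (Function('r')(q) = Mul(Add(4, q), Add(q, 0)) = Mul(Add(4, q), q) = Mul(q, Add(4, q)))
Add(Add(Add(-16397, Function('r')(Function('R')(-7))), V), Function('Y')(6)) = Add(Add(Add(-16397, Mul(-7, Add(4, -7))), -15478), 6) = Add(Add(Add(-16397, Mul(-7, -3)), -15478), 6) = Add(Add(Add(-16397, 21), -15478), 6) = Add(Add(-16376, -15478), 6) = Add(-31854, 6) = -31848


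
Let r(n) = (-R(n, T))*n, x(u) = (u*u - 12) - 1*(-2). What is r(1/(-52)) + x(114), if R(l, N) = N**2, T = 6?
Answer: 168827/13 ≈ 12987.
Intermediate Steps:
x(u) = -10 + u**2 (x(u) = (u**2 - 12) + 2 = (-12 + u**2) + 2 = -10 + u**2)
r(n) = -36*n (r(n) = (-1*6**2)*n = (-1*36)*n = -36*n)
r(1/(-52)) + x(114) = -36/(-52) + (-10 + 114**2) = -36*(-1/52) + (-10 + 12996) = 9/13 + 12986 = 168827/13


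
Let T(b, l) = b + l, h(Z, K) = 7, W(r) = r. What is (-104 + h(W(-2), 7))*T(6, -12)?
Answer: 582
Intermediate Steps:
(-104 + h(W(-2), 7))*T(6, -12) = (-104 + 7)*(6 - 12) = -97*(-6) = 582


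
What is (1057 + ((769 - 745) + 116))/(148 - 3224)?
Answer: -1197/3076 ≈ -0.38914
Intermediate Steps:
(1057 + ((769 - 745) + 116))/(148 - 3224) = (1057 + (24 + 116))/(-3076) = (1057 + 140)*(-1/3076) = 1197*(-1/3076) = -1197/3076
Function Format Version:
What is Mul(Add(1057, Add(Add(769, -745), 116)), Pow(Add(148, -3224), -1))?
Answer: Rational(-1197, 3076) ≈ -0.38914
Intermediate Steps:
Mul(Add(1057, Add(Add(769, -745), 116)), Pow(Add(148, -3224), -1)) = Mul(Add(1057, Add(24, 116)), Pow(-3076, -1)) = Mul(Add(1057, 140), Rational(-1, 3076)) = Mul(1197, Rational(-1, 3076)) = Rational(-1197, 3076)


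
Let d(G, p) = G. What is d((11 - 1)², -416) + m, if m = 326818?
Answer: 326918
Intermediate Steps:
d((11 - 1)², -416) + m = (11 - 1)² + 326818 = 10² + 326818 = 100 + 326818 = 326918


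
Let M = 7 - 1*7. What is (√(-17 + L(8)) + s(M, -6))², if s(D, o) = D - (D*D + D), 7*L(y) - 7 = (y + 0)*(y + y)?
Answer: 16/7 ≈ 2.2857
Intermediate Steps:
L(y) = 1 + 2*y²/7 (L(y) = 1 + ((y + 0)*(y + y))/7 = 1 + (y*(2*y))/7 = 1 + (2*y²)/7 = 1 + 2*y²/7)
M = 0 (M = 7 - 7 = 0)
s(D, o) = -D² (s(D, o) = D - (D² + D) = D - (D + D²) = D + (-D - D²) = -D²)
(√(-17 + L(8)) + s(M, -6))² = (√(-17 + (1 + (2/7)*8²)) - 1*0²)² = (√(-17 + (1 + (2/7)*64)) - 1*0)² = (√(-17 + (1 + 128/7)) + 0)² = (√(-17 + 135/7) + 0)² = (√(16/7) + 0)² = (4*√7/7 + 0)² = (4*√7/7)² = 16/7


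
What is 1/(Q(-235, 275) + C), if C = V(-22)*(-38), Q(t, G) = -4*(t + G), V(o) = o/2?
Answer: 1/258 ≈ 0.0038760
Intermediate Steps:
V(o) = o/2 (V(o) = o*(1/2) = o/2)
Q(t, G) = -4*G - 4*t (Q(t, G) = -4*(G + t) = -4*G - 4*t)
C = 418 (C = ((1/2)*(-22))*(-38) = -11*(-38) = 418)
1/(Q(-235, 275) + C) = 1/((-4*275 - 4*(-235)) + 418) = 1/((-1100 + 940) + 418) = 1/(-160 + 418) = 1/258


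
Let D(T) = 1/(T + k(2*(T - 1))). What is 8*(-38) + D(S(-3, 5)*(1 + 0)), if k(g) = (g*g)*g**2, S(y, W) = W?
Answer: -1246703/4101 ≈ -304.00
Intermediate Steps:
k(g) = g**4 (k(g) = g**2*g**2 = g**4)
D(T) = 1/(T + (-2 + 2*T)**4) (D(T) = 1/(T + (2*(T - 1))**4) = 1/(T + (2*(-1 + T))**4) = 1/(T + (-2 + 2*T)**4))
8*(-38) + D(S(-3, 5)*(1 + 0)) = 8*(-38) + 1/(5*(1 + 0) + 16*(-1 + 5*(1 + 0))**4) = -304 + 1/(5*1 + 16*(-1 + 5*1)**4) = -304 + 1/(5 + 16*(-1 + 5)**4) = -304 + 1/(5 + 16*4**4) = -304 + 1/(5 + 16*256) = -304 + 1/(5 + 4096) = -304 + 1/4101 = -1246703/4101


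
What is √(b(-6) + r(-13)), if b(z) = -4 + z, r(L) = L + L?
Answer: 6*I ≈ 6.0*I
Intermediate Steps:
r(L) = 2*L
√(b(-6) + r(-13)) = √((-4 - 6) + 2*(-13)) = √(-10 - 26) = √(-36) = 6*I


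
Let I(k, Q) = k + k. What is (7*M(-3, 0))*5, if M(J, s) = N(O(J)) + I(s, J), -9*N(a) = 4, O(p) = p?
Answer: -140/9 ≈ -15.556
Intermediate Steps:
I(k, Q) = 2*k
N(a) = -4/9 (N(a) = -⅑*4 = -4/9)
M(J, s) = -4/9 + 2*s
(7*M(-3, 0))*5 = (7*(-4/9 + 2*0))*5 = (7*(-4/9 + 0))*5 = (7*(-4/9))*5 = -28/9*5 = -140/9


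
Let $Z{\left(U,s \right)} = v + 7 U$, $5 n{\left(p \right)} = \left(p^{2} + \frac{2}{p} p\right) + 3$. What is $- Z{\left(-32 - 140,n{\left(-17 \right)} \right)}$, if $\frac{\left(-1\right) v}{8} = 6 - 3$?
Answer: $1228$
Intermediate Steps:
$v = -24$ ($v = - 8 \left(6 - 3\right) = \left(-8\right) 3 = -24$)
$n{\left(p \right)} = 1 + \frac{p^{2}}{5}$ ($n{\left(p \right)} = \frac{\left(p^{2} + \frac{2}{p} p\right) + 3}{5} = \frac{\left(p^{2} + 2\right) + 3}{5} = \frac{\left(2 + p^{2}\right) + 3}{5} = \frac{5 + p^{2}}{5} = 1 + \frac{p^{2}}{5}$)
$Z{\left(U,s \right)} = -24 + 7 U$
$- Z{\left(-32 - 140,n{\left(-17 \right)} \right)} = - (-24 + 7 \left(-32 - 140\right)) = - (-24 + 7 \left(-172\right)) = - (-24 - 1204) = \left(-1\right) \left(-1228\right) = 1228$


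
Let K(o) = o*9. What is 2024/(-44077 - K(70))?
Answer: -2024/44707 ≈ -0.045273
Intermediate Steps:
K(o) = 9*o
2024/(-44077 - K(70)) = 2024/(-44077 - 9*70) = 2024/(-44077 - 1*630) = 2024/(-44077 - 630) = 2024/(-44707) = 2024*(-1/44707) = -2024/44707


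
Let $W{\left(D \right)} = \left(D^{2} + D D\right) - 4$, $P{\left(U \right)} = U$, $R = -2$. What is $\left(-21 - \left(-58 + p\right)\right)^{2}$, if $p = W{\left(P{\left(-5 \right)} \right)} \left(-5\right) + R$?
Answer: $72361$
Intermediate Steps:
$W{\left(D \right)} = -4 + 2 D^{2}$ ($W{\left(D \right)} = \left(D^{2} + D^{2}\right) - 4 = 2 D^{2} - 4 = -4 + 2 D^{2}$)
$p = -232$ ($p = \left(-4 + 2 \left(-5\right)^{2}\right) \left(-5\right) - 2 = \left(-4 + 2 \cdot 25\right) \left(-5\right) - 2 = \left(-4 + 50\right) \left(-5\right) - 2 = 46 \left(-5\right) - 2 = -230 - 2 = -232$)
$\left(-21 - \left(-58 + p\right)\right)^{2} = \left(-21 + \left(\left(34 + 24\right) - -232\right)\right)^{2} = \left(-21 + \left(58 + 232\right)\right)^{2} = \left(-21 + 290\right)^{2} = 269^{2} = 72361$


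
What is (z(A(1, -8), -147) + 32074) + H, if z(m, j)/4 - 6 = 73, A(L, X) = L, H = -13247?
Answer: 19143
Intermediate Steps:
z(m, j) = 316 (z(m, j) = 24 + 4*73 = 24 + 292 = 316)
(z(A(1, -8), -147) + 32074) + H = (316 + 32074) - 13247 = 32390 - 13247 = 19143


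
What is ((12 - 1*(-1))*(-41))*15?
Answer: -7995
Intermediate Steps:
((12 - 1*(-1))*(-41))*15 = ((12 + 1)*(-41))*15 = (13*(-41))*15 = -533*15 = -7995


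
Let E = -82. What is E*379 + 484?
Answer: -30594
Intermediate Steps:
E*379 + 484 = -82*379 + 484 = -31078 + 484 = -30594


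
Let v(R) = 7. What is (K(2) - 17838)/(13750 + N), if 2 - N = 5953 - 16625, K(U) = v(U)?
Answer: -17831/24424 ≈ -0.73006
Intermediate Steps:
K(U) = 7
N = 10674 (N = 2 - (5953 - 16625) = 2 - 1*(-10672) = 2 + 10672 = 10674)
(K(2) - 17838)/(13750 + N) = (7 - 17838)/(13750 + 10674) = -17831/24424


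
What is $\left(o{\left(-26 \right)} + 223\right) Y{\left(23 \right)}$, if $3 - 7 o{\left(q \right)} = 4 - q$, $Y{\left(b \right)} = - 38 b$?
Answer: $- \frac{1340716}{7} \approx -1.9153 \cdot 10^{5}$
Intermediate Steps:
$o{\left(q \right)} = - \frac{1}{7} + \frac{q}{7}$ ($o{\left(q \right)} = \frac{3}{7} - \frac{4 - q}{7} = \frac{3}{7} + \left(- \frac{4}{7} + \frac{q}{7}\right) = - \frac{1}{7} + \frac{q}{7}$)
$\left(o{\left(-26 \right)} + 223\right) Y{\left(23 \right)} = \left(\left(- \frac{1}{7} + \frac{1}{7} \left(-26\right)\right) + 223\right) \left(\left(-38\right) 23\right) = \left(\left(- \frac{1}{7} - \frac{26}{7}\right) + 223\right) \left(-874\right) = \left(- \frac{27}{7} + 223\right) \left(-874\right) = \frac{1534}{7} \left(-874\right) = - \frac{1340716}{7}$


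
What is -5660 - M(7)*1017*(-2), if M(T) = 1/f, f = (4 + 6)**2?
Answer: -281983/50 ≈ -5639.7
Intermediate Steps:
f = 100 (f = 10**2 = 100)
M(T) = 1/100
-5660 - M(7)*1017*(-2) = -5660 - 1017*(-2)/100 = -5660 - (-2034)/100 = -5660 - 1*(-1017/50) = -5660 + 1017/50 = -281983/50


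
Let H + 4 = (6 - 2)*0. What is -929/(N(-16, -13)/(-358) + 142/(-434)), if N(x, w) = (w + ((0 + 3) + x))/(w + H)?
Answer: 613447499/218874 ≈ 2802.7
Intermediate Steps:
H = -4 (H = -4 + (6 - 2)*0 = -4 + 4*0 = -4 + 0 = -4)
N(x, w) = (3 + w + x)/(-4 + w) (N(x, w) = (w + ((0 + 3) + x))/(w - 4) = (w + (3 + x))/(-4 + w) = (3 + w + x)/(-4 + w))
-929/(N(-16, -13)/(-358) + 142/(-434)) = -929/(((3 - 13 - 16)/(-4 - 13))/(-358) + 142/(-434)) = -929/((-26/(-17))*(-1/358) + 142*(-1/434)) = -929/(-1/17*(-26)*(-1/358) - 71/217) = -929/((26/17)*(-1/358) - 71/217) = -929/(-13/3043 - 71/217) = -929/(-218874/660331) = -929*(-660331/218874) = 613447499/218874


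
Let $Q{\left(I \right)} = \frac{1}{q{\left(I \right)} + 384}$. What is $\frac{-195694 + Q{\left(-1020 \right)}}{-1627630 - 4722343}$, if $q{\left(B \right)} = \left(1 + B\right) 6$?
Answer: $\frac{1121326621}{36385345290} \approx 0.030818$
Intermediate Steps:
$q{\left(B \right)} = 6 + 6 B$
$Q{\left(I \right)} = \frac{1}{390 + 6 I}$ ($Q{\left(I \right)} = \frac{1}{\left(6 + 6 I\right) + 384} = \frac{1}{390 + 6 I}$)
$\frac{-195694 + Q{\left(-1020 \right)}}{-1627630 - 4722343} = \frac{-195694 + \frac{1}{6 \left(65 - 1020\right)}}{-1627630 - 4722343} = \frac{-195694 + \frac{1}{6 \left(-955\right)}}{-6349973} = \left(-195694 + \frac{1}{6} \left(- \frac{1}{955}\right)\right) \left(- \frac{1}{6349973}\right) = \left(-195694 - \frac{1}{5730}\right) \left(- \frac{1}{6349973}\right) = \left(- \frac{1121326621}{5730}\right) \left(- \frac{1}{6349973}\right) = \frac{1121326621}{36385345290}$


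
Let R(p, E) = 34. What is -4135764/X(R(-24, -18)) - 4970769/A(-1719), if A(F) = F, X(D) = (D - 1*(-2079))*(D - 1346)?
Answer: 1148946130265/397125672 ≈ 2893.2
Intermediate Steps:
X(D) = (-1346 + D)*(2079 + D) (X(D) = (D + 2079)*(-1346 + D) = (2079 + D)*(-1346 + D) = (-1346 + D)*(2079 + D))
-4135764/X(R(-24, -18)) - 4970769/A(-1719) = -4135764/(-2798334 + 34² + 733*34) - 4970769/(-1719) = -4135764/(-2798334 + 1156 + 24922) - 4970769*(-1/1719) = -4135764/(-2772256) + 1656923/573 = -4135764*(-1/2772256) + 1656923/573 = 1033941/693064 + 1656923/573 = 1148946130265/397125672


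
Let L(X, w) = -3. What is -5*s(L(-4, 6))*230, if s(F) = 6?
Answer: -6900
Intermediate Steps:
-5*s(L(-4, 6))*230 = -30*230 = -5*1380 = -6900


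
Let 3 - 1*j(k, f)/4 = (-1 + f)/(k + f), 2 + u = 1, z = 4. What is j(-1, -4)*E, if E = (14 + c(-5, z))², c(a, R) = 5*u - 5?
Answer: 128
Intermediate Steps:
u = -1 (u = -2 + 1 = -1)
c(a, R) = -10 (c(a, R) = 5*(-1) - 5 = -5 - 5 = -10)
j(k, f) = 12 - 4*(-1 + f)/(f + k) (j(k, f) = 12 - 4*(-1 + f)/(k + f) = 12 - 4*(-1 + f)/(f + k))
E = 16 (E = (14 - 10)² = 4² = 16)
j(-1, -4)*E = (4*(1 + 2*(-4) + 3*(-1))/(-4 - 1))*16 = (4*(1 - 8 - 3)/(-5))*16 = (4*(-⅕)*(-10))*16 = 8*16 = 128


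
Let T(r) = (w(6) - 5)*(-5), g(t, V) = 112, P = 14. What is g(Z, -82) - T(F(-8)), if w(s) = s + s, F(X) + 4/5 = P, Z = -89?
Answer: 147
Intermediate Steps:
F(X) = 66/5 (F(X) = -⅘ + 14 = 66/5)
w(s) = 2*s
T(r) = -35 (T(r) = (2*6 - 5)*(-5) = (12 - 5)*(-5) = 7*(-5) = -35)
g(Z, -82) - T(F(-8)) = 112 - 1*(-35) = 112 + 35 = 147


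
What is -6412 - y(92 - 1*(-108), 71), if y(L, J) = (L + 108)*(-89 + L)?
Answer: -40600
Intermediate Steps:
y(L, J) = (-89 + L)*(108 + L) (y(L, J) = (108 + L)*(-89 + L) = (-89 + L)*(108 + L))
-6412 - y(92 - 1*(-108), 71) = -6412 - (-9612 + (92 - 1*(-108))**2 + 19*(92 - 1*(-108))) = -6412 - (-9612 + (92 + 108)**2 + 19*(92 + 108)) = -6412 - (-9612 + 200**2 + 19*200) = -6412 - (-9612 + 40000 + 3800) = -6412 - 1*34188 = -6412 - 34188 = -40600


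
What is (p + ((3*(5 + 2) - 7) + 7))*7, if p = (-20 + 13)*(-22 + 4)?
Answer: 1029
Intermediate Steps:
p = 126 (p = -7*(-18) = 126)
(p + ((3*(5 + 2) - 7) + 7))*7 = (126 + ((3*(5 + 2) - 7) + 7))*7 = (126 + ((3*7 - 7) + 7))*7 = (126 + ((21 - 7) + 7))*7 = (126 + (14 + 7))*7 = (126 + 21)*7 = 147*7 = 1029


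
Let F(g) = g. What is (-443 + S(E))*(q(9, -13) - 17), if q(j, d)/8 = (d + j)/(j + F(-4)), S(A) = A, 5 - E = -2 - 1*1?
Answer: 10179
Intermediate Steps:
E = 8 (E = 5 - (-2 - 1*1) = 5 - (-2 - 1) = 5 - 1*(-3) = 5 + 3 = 8)
q(j, d) = 8*(d + j)/(-4 + j) (q(j, d) = 8*((d + j)/(j - 4)) = 8*((d + j)/(-4 + j)) = 8*(d + j)/(-4 + j))
(-443 + S(E))*(q(9, -13) - 17) = (-443 + 8)*(8*(-13 + 9)/(-4 + 9) - 17) = -435*(8*(-4)/5 - 17) = -435*(8*(⅕)*(-4) - 17) = -435*(-32/5 - 17) = -435*(-117/5) = 10179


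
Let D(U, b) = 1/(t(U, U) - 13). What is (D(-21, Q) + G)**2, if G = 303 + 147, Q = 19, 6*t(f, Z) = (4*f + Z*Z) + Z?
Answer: 374461201/1849 ≈ 2.0252e+5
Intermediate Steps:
t(f, Z) = Z/6 + Z**2/6 + 2*f/3 (t(f, Z) = ((4*f + Z*Z) + Z)/6 = ((4*f + Z**2) + Z)/6 = ((Z**2 + 4*f) + Z)/6 = (Z + Z**2 + 4*f)/6 = Z/6 + Z**2/6 + 2*f/3)
D(U, b) = 1/(-13 + U**2/6 + 5*U/6) (D(U, b) = 1/((U/6 + U**2/6 + 2*U/3) - 13) = 1/((U**2/6 + 5*U/6) - 13) = 1/(-13 + U**2/6 + 5*U/6))
G = 450
(D(-21, Q) + G)**2 = (6/(-78 + (-21)**2 + 5*(-21)) + 450)**2 = (6/(-78 + 441 - 105) + 450)**2 = (6/258 + 450)**2 = (6*(1/258) + 450)**2 = (1/43 + 450)**2 = (19351/43)**2 = 374461201/1849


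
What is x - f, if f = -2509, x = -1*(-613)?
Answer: 3122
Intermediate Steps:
x = 613
x - f = 613 - 1*(-2509) = 613 + 2509 = 3122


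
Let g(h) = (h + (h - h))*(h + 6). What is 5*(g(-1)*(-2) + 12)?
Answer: 110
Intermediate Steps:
g(h) = h*(6 + h) (g(h) = (h + 0)*(6 + h) = h*(6 + h))
5*(g(-1)*(-2) + 12) = 5*(-(6 - 1)*(-2) + 12) = 5*(-1*5*(-2) + 12) = 5*(-5*(-2) + 12) = 5*(10 + 12) = 5*22 = 110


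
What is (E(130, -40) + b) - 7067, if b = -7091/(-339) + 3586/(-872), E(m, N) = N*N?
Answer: -805560619/147804 ≈ -5450.2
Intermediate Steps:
E(m, N) = N**2
b = 2483849/147804 (b = -7091*(-1/339) + 3586*(-1/872) = 7091/339 - 1793/436 = 2483849/147804 ≈ 16.805)
(E(130, -40) + b) - 7067 = ((-40)**2 + 2483849/147804) - 7067 = (1600 + 2483849/147804) - 7067 = 238970249/147804 - 7067 = -805560619/147804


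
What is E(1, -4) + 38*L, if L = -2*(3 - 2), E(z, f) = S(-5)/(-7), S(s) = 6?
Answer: -538/7 ≈ -76.857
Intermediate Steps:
E(z, f) = -6/7 (E(z, f) = 6/(-7) = 6*(-⅐) = -6/7)
L = -2 (L = -2*1 = -2)
E(1, -4) + 38*L = -6/7 + 38*(-2) = -6/7 - 76 = -538/7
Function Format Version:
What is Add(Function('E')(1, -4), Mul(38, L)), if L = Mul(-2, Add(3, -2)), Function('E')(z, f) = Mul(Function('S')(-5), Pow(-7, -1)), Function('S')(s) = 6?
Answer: Rational(-538, 7) ≈ -76.857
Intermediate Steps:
Function('E')(z, f) = Rational(-6, 7) (Function('E')(z, f) = Mul(6, Pow(-7, -1)) = Mul(6, Rational(-1, 7)) = Rational(-6, 7))
L = -2 (L = Mul(-2, 1) = -2)
Add(Function('E')(1, -4), Mul(38, L)) = Add(Rational(-6, 7), Mul(38, -2)) = Add(Rational(-6, 7), -76) = Rational(-538, 7)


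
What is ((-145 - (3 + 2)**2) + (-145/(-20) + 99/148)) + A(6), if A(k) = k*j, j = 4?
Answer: -5109/37 ≈ -138.08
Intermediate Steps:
A(k) = 4*k (A(k) = k*4 = 4*k)
((-145 - (3 + 2)**2) + (-145/(-20) + 99/148)) + A(6) = ((-145 - (3 + 2)**2) + (-145/(-20) + 99/148)) + 4*6 = ((-145 - 1*5**2) + (-145*(-1/20) + 99*(1/148))) + 24 = ((-145 - 1*25) + (29/4 + 99/148)) + 24 = ((-145 - 25) + 293/37) + 24 = (-170 + 293/37) + 24 = -5997/37 + 24 = -5109/37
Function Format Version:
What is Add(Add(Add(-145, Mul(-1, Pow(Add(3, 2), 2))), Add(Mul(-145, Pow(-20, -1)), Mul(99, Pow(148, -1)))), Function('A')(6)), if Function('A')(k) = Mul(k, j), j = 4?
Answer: Rational(-5109, 37) ≈ -138.08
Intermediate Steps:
Function('A')(k) = Mul(4, k) (Function('A')(k) = Mul(k, 4) = Mul(4, k))
Add(Add(Add(-145, Mul(-1, Pow(Add(3, 2), 2))), Add(Mul(-145, Pow(-20, -1)), Mul(99, Pow(148, -1)))), Function('A')(6)) = Add(Add(Add(-145, Mul(-1, Pow(Add(3, 2), 2))), Add(Mul(-145, Pow(-20, -1)), Mul(99, Pow(148, -1)))), Mul(4, 6)) = Add(Add(Add(-145, Mul(-1, Pow(5, 2))), Add(Mul(-145, Rational(-1, 20)), Mul(99, Rational(1, 148)))), 24) = Add(Add(Add(-145, Mul(-1, 25)), Add(Rational(29, 4), Rational(99, 148))), 24) = Add(Add(Add(-145, -25), Rational(293, 37)), 24) = Add(Add(-170, Rational(293, 37)), 24) = Add(Rational(-5997, 37), 24) = Rational(-5109, 37)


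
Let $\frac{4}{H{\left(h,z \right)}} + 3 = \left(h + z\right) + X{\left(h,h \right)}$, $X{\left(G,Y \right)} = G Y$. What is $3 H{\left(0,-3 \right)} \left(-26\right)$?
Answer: $52$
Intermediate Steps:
$H{\left(h,z \right)} = \frac{4}{-3 + h + z + h^{2}}$ ($H{\left(h,z \right)} = \frac{4}{-3 + \left(\left(h + z\right) + h h\right)} = \frac{4}{-3 + \left(\left(h + z\right) + h^{2}\right)} = \frac{4}{-3 + \left(h + z + h^{2}\right)} = \frac{4}{-3 + h + z + h^{2}}$)
$3 H{\left(0,-3 \right)} \left(-26\right) = 3 \frac{4}{-3 + 0 - 3 + 0^{2}} \left(-26\right) = 3 \frac{4}{-3 + 0 - 3 + 0} \left(-26\right) = 3 \frac{4}{-6} \left(-26\right) = 3 \cdot 4 \left(- \frac{1}{6}\right) \left(-26\right) = 3 \left(- \frac{2}{3}\right) \left(-26\right) = \left(-2\right) \left(-26\right) = 52$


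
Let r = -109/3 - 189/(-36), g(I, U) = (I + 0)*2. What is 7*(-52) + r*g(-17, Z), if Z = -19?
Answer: 4157/6 ≈ 692.83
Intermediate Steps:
g(I, U) = 2*I (g(I, U) = I*2 = 2*I)
r = -373/12 (r = -109*1/3 - 189*(-1/36) = -109/3 + 21/4 = -373/12 ≈ -31.083)
7*(-52) + r*g(-17, Z) = 7*(-52) - 373*(-17)/6 = -364 - 373/12*(-34) = -364 + 6341/6 = 4157/6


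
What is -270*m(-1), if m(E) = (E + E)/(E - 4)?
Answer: -108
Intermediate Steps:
m(E) = 2*E/(-4 + E) (m(E) = (2*E)/(-4 + E) = 2*E/(-4 + E))
-270*m(-1) = -540*(-1)/(-4 - 1) = -540*(-1)/(-5) = -540*(-1)*(-1)/5 = -270*2/5 = -108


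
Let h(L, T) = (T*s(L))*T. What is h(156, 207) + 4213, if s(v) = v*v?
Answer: 1042777477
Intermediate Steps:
s(v) = v²
h(L, T) = L²*T² (h(L, T) = (T*L²)*T = L²*T²)
h(156, 207) + 4213 = 156²*207² + 4213 = 24336*42849 + 4213 = 1042773264 + 4213 = 1042777477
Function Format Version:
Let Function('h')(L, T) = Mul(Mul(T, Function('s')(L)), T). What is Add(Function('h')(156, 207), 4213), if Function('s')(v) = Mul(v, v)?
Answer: 1042777477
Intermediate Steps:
Function('s')(v) = Pow(v, 2)
Function('h')(L, T) = Mul(Pow(L, 2), Pow(T, 2)) (Function('h')(L, T) = Mul(Mul(T, Pow(L, 2)), T) = Mul(Pow(L, 2), Pow(T, 2)))
Add(Function('h')(156, 207), 4213) = Add(Mul(Pow(156, 2), Pow(207, 2)), 4213) = Add(Mul(24336, 42849), 4213) = Add(1042773264, 4213) = 1042777477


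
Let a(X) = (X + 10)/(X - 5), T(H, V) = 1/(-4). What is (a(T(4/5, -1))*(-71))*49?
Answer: 6461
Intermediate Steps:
T(H, V) = -¼
a(X) = (10 + X)/(-5 + X)
(a(T(4/5, -1))*(-71))*49 = (((10 - ¼)/(-5 - ¼))*(-71))*49 = (((39/4)/(-21/4))*(-71))*49 = (-4/21*39/4*(-71))*49 = -13/7*(-71)*49 = (923/7)*49 = 6461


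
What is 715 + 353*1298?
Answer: 458909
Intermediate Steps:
715 + 353*1298 = 715 + 458194 = 458909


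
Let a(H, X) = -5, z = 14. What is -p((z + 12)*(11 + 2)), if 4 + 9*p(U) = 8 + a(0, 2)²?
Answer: -29/9 ≈ -3.2222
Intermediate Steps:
p(U) = 29/9 (p(U) = -4/9 + (8 + (-5)²)/9 = -4/9 + (8 + 25)/9 = -4/9 + (⅑)*33 = -4/9 + 11/3 = 29/9)
-p((z + 12)*(11 + 2)) = -1*29/9 = -29/9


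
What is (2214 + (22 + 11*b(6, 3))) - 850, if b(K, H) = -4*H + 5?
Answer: 1309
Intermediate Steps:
b(K, H) = 5 - 4*H
(2214 + (22 + 11*b(6, 3))) - 850 = (2214 + (22 + 11*(5 - 4*3))) - 850 = (2214 + (22 + 11*(5 - 12))) - 850 = (2214 + (22 + 11*(-7))) - 850 = (2214 + (22 - 77)) - 850 = (2214 - 55) - 850 = 2159 - 850 = 1309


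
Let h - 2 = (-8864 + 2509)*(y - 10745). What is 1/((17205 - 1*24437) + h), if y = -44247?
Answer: 1/349466930 ≈ 2.8615e-9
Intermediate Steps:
h = 349474162 (h = 2 + (-8864 + 2509)*(-44247 - 10745) = 2 - 6355*(-54992) = 2 + 349474160 = 349474162)
1/((17205 - 1*24437) + h) = 1/((17205 - 1*24437) + 349474162) = 1/((17205 - 24437) + 349474162) = 1/(-7232 + 349474162) = 1/349466930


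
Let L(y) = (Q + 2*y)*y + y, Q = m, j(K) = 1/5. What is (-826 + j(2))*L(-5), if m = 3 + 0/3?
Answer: -24774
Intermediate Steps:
j(K) = 1/5
m = 3 (m = 3 + 0*(1/3) = 3 + 0 = 3)
Q = 3
L(y) = y + y*(3 + 2*y) (L(y) = (3 + 2*y)*y + y = y*(3 + 2*y) + y = y + y*(3 + 2*y))
(-826 + j(2))*L(-5) = (-826 + 1/5)*(2*(-5)*(2 - 5)) = -8258*(-5)*(-3)/5 = -4129/5*30 = -24774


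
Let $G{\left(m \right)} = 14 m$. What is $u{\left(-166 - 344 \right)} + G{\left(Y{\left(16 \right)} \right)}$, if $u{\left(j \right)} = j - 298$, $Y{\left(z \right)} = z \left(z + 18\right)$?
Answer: $6808$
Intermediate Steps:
$Y{\left(z \right)} = z \left(18 + z\right)$
$u{\left(j \right)} = -298 + j$
$u{\left(-166 - 344 \right)} + G{\left(Y{\left(16 \right)} \right)} = \left(-298 - 510\right) + 14 \cdot 16 \left(18 + 16\right) = \left(-298 - 510\right) + 14 \cdot 16 \cdot 34 = \left(-298 - 510\right) + 14 \cdot 544 = -808 + 7616 = 6808$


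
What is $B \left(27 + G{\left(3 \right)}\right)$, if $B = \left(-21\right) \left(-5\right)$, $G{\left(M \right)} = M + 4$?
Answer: $3570$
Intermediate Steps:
$G{\left(M \right)} = 4 + M$
$B = 105$
$B \left(27 + G{\left(3 \right)}\right) = 105 \left(27 + \left(4 + 3\right)\right) = 105 \left(27 + 7\right) = 105 \cdot 34 = 3570$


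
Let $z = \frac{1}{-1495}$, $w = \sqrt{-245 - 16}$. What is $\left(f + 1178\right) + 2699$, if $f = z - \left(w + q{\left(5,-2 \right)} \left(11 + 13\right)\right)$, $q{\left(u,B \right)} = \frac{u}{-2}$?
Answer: $\frac{5885814}{1495} - 3 i \sqrt{29} \approx 3937.0 - 16.155 i$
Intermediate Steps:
$q{\left(u,B \right)} = - \frac{u}{2}$ ($q{\left(u,B \right)} = u \left(- \frac{1}{2}\right) = - \frac{u}{2}$)
$w = 3 i \sqrt{29}$ ($w = \sqrt{-261} = 3 i \sqrt{29} \approx 16.155 i$)
$z = - \frac{1}{1495} \approx -0.0006689$
$f = \frac{89699}{1495} - 3 i \sqrt{29}$ ($f = - \frac{1}{1495} - \left(3 i \sqrt{29} + \left(- \frac{1}{2}\right) 5 \left(11 + 13\right)\right) = - \frac{1}{1495} - \left(3 i \sqrt{29} - 60\right) = - \frac{1}{1495} - \left(-60 + 3 i \sqrt{29}\right) = - \frac{1}{1495} + \left(60 - 3 i \sqrt{29}\right) = \frac{89699}{1495} - 3 i \sqrt{29} \approx 59.999 - 16.155 i$)
$\left(f + 1178\right) + 2699 = \left(\left(\frac{89699}{1495} - 3 i \sqrt{29}\right) + 1178\right) + 2699 = \left(\frac{1850809}{1495} - 3 i \sqrt{29}\right) + 2699 = \frac{5885814}{1495} - 3 i \sqrt{29}$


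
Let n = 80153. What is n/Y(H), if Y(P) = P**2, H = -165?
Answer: 80153/27225 ≈ 2.9441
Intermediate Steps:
n/Y(H) = 80153/((-165)**2) = 80153/27225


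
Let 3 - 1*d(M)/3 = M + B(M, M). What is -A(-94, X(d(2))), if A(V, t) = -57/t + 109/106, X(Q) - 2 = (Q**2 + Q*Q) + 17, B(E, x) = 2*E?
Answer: -13687/19186 ≈ -0.71338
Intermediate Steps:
d(M) = 9 - 9*M (d(M) = 9 - 3*(M + 2*M) = 9 - 9*M)
X(Q) = 19 + 2*Q**2 (X(Q) = 2 + ((Q**2 + Q*Q) + 17) = 2 + ((Q**2 + Q**2) + 17) = 2 + (2*Q**2 + 17) = 2 + (17 + 2*Q**2) = 19 + 2*Q**2)
A(V, t) = 109/106 - 57/t (A(V, t) = -57/t + 109*(1/106) = -57/t + 109/106 = 109/106 - 57/t)
-A(-94, X(d(2))) = -(109/106 - 57/(19 + 2*(9 - 9*2)**2)) = -(109/106 - 57/(19 + 2*(9 - 18)**2)) = -(109/106 - 57/(19 + 2*(-9)**2)) = -(109/106 - 57/(19 + 2*81)) = -(109/106 - 57/(19 + 162)) = -(109/106 - 57/181) = -1*13687/19186 = -13687/19186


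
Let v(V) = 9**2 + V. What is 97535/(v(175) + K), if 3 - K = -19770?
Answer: 97535/20029 ≈ 4.8697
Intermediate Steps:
K = 19773 (K = 3 - 1*(-19770) = 3 + 19770 = 19773)
v(V) = 81 + V
97535/(v(175) + K) = 97535/((81 + 175) + 19773) = 97535/(256 + 19773) = 97535/20029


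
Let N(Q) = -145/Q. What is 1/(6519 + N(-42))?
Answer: 42/273943 ≈ 0.00015332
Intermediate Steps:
1/(6519 + N(-42)) = 1/(6519 - 145/(-42)) = 1/(6519 - 145*(-1/42)) = 1/(6519 + 145/42) = 1/(273943/42) = 42/273943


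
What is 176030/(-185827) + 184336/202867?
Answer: -1456072138/37698166009 ≈ -0.038624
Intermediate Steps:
176030/(-185827) + 184336/202867 = 176030*(-1/185827) + 184336*(1/202867) = -176030/185827 + 184336/202867 = -1456072138/37698166009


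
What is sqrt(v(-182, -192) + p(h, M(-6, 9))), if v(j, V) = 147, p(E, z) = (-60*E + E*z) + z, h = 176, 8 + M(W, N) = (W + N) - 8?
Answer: I*sqrt(12714) ≈ 112.76*I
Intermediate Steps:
M(W, N) = -16 + N + W (M(W, N) = -8 + ((W + N) - 8) = -8 + ((N + W) - 8) = -8 + (-8 + N + W) = -16 + N + W)
p(E, z) = z - 60*E + E*z
sqrt(v(-182, -192) + p(h, M(-6, 9))) = sqrt(147 + ((-16 + 9 - 6) - 60*176 + 176*(-16 + 9 - 6))) = sqrt(147 + (-13 - 10560 + 176*(-13))) = sqrt(147 + (-13 - 10560 - 2288)) = sqrt(147 - 12861) = sqrt(-12714) = I*sqrt(12714)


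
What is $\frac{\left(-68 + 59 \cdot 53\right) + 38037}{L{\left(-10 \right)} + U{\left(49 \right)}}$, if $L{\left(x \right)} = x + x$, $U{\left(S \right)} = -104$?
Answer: $- \frac{10274}{31} \approx -331.42$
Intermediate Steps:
$L{\left(x \right)} = 2 x$
$\frac{\left(-68 + 59 \cdot 53\right) + 38037}{L{\left(-10 \right)} + U{\left(49 \right)}} = \frac{\left(-68 + 59 \cdot 53\right) + 38037}{2 \left(-10\right) - 104} = \frac{\left(-68 + 3127\right) + 38037}{-20 - 104} = \frac{3059 + 38037}{-124} = 41096 \left(- \frac{1}{124}\right) = - \frac{10274}{31}$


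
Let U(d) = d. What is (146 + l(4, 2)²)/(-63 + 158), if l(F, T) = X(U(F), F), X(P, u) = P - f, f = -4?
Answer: 42/19 ≈ 2.2105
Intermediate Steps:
X(P, u) = 4 + P (X(P, u) = P - 1*(-4) = P + 4 = 4 + P)
l(F, T) = 4 + F
(146 + l(4, 2)²)/(-63 + 158) = (146 + (4 + 4)²)/(-63 + 158) = (146 + 8²)/95 = (146 + 64)/95 = (1/95)*210 = 42/19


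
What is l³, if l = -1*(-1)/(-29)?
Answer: -1/24389 ≈ -4.1002e-5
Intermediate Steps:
l = -1/29 (l = 1*(-1/29) = -1/29 ≈ -0.034483)
l³ = (-1/29)³ = -1/24389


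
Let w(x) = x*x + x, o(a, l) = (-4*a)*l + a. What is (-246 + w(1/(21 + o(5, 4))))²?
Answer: 514646977321/8503056 ≈ 60525.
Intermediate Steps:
o(a, l) = a - 4*a*l (o(a, l) = -4*a*l + a = a - 4*a*l)
w(x) = x + x² (w(x) = x² + x = x + x²)
(-246 + w(1/(21 + o(5, 4))))² = (-246 + (1 + 1/(21 + 5*(1 - 4*4)))/(21 + 5*(1 - 4*4)))² = (-246 + (1 + 1/(21 + 5*(1 - 16)))/(21 + 5*(1 - 16)))² = (-246 + (1 + 1/(21 + 5*(-15)))/(21 + 5*(-15)))² = (-246 + (1 + 1/(21 - 75))/(21 - 75))² = (-246 + (1 + 1/(-54))/(-54))² = (-246 - (1 - 1/54)/54)² = (-246 - 1/54*53/54)² = (-246 - 53/2916)² = (-717389/2916)² = 514646977321/8503056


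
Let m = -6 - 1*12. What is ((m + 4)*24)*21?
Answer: -7056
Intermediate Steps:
m = -18 (m = -6 - 12 = -18)
((m + 4)*24)*21 = ((-18 + 4)*24)*21 = -14*24*21 = -336*21 = -7056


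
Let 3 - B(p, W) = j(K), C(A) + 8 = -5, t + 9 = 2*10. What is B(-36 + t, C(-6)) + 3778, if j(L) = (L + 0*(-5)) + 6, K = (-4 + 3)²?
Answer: 3774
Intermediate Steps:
K = 1 (K = (-1)² = 1)
t = 11 (t = -9 + 2*10 = -9 + 20 = 11)
C(A) = -13 (C(A) = -8 - 5 = -13)
j(L) = 6 + L (j(L) = (L + 0) + 6 = L + 6 = 6 + L)
B(p, W) = -4 (B(p, W) = 3 - (6 + 1) = 3 - 1*7 = 3 - 7 = -4)
B(-36 + t, C(-6)) + 3778 = -4 + 3778 = 3774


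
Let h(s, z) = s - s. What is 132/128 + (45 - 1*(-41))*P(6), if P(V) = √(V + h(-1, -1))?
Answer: 33/32 + 86*√6 ≈ 211.69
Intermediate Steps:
h(s, z) = 0
P(V) = √V (P(V) = √(V + 0) = √V)
132/128 + (45 - 1*(-41))*P(6) = 132/128 + (45 - 1*(-41))*√6 = 132*(1/128) + (45 + 41)*√6 = 33/32 + 86*√6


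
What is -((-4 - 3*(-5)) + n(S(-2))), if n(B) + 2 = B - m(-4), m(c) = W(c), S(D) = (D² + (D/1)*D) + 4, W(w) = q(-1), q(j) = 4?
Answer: -17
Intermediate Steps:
W(w) = 4
S(D) = 4 + 2*D² (S(D) = (D² + (D*1)*D) + 4 = (D² + D*D) + 4 = (D² + D²) + 4 = 2*D² + 4 = 4 + 2*D²)
m(c) = 4
n(B) = -6 + B (n(B) = -2 + (B - 1*4) = -2 + (B - 4) = -2 + (-4 + B) = -6 + B)
-((-4 - 3*(-5)) + n(S(-2))) = -((-4 - 3*(-5)) + (-6 + (4 + 2*(-2)²))) = -((-4 + 15) + (-6 + (4 + 2*4))) = -(11 + (-6 + (4 + 8))) = -(11 + (-6 + 12)) = -(11 + 6) = -1*17 = -17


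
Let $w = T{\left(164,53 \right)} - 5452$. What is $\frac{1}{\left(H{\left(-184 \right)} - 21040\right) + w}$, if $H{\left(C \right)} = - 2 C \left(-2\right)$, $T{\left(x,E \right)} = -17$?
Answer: $- \frac{1}{27245} \approx -3.6704 \cdot 10^{-5}$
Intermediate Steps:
$H{\left(C \right)} = 4 C$
$w = -5469$ ($w = -17 - 5452 = -5469$)
$\frac{1}{\left(H{\left(-184 \right)} - 21040\right) + w} = \frac{1}{\left(4 \left(-184\right) - 21040\right) - 5469} = \frac{1}{\left(-736 - 21040\right) - 5469} = \frac{1}{-21776 - 5469} = \frac{1}{-27245} = - \frac{1}{27245}$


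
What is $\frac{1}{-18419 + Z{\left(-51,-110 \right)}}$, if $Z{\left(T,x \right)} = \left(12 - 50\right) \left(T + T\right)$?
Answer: $- \frac{1}{14543} \approx -6.8762 \cdot 10^{-5}$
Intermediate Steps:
$Z{\left(T,x \right)} = - 76 T$ ($Z{\left(T,x \right)} = - 38 \cdot 2 T = - 76 T$)
$\frac{1}{-18419 + Z{\left(-51,-110 \right)}} = \frac{1}{-18419 - -3876} = \frac{1}{-18419 + 3876} = \frac{1}{-14543} = - \frac{1}{14543}$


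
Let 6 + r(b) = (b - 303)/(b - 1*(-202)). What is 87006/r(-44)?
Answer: -13746948/1295 ≈ -10615.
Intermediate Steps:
r(b) = -6 + (-303 + b)/(202 + b) (r(b) = -6 + (b - 303)/(b - 1*(-202)) = -6 + (-303 + b)/(b + 202) = -6 + (-303 + b)/(202 + b))
87006/r(-44) = 87006/((5*(-303 - 1*(-44))/(202 - 44))) = 87006/((5*(-303 + 44)/158)) = 87006/((5*(1/158)*(-259))) = 87006/(-1295/158) = 87006*(-158/1295) = -13746948/1295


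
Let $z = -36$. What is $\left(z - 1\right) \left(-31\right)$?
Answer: $1147$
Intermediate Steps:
$\left(z - 1\right) \left(-31\right) = \left(-36 - 1\right) \left(-31\right) = \left(-37\right) \left(-31\right) = 1147$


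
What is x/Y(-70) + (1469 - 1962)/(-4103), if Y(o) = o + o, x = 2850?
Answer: -1162453/57442 ≈ -20.237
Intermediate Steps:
Y(o) = 2*o
x/Y(-70) + (1469 - 1962)/(-4103) = 2850/((2*(-70))) + (1469 - 1962)/(-4103) = 2850/(-140) - 493*(-1/4103) = 2850*(-1/140) + 493/4103 = -285/14 + 493/4103 = -1162453/57442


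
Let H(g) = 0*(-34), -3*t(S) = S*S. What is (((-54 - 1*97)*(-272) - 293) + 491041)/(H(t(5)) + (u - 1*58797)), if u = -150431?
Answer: -132955/52307 ≈ -2.5418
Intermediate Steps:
t(S) = -S²/3 (t(S) = -S*S/3 = -S²/3)
H(g) = 0
(((-54 - 1*97)*(-272) - 293) + 491041)/(H(t(5)) + (u - 1*58797)) = (((-54 - 1*97)*(-272) - 293) + 491041)/(0 + (-150431 - 1*58797)) = (((-54 - 97)*(-272) - 293) + 491041)/(0 + (-150431 - 58797)) = ((-151*(-272) - 293) + 491041)/(0 - 209228) = ((41072 - 293) + 491041)/(-209228) = (40779 + 491041)*(-1/209228) = 531820*(-1/209228) = -132955/52307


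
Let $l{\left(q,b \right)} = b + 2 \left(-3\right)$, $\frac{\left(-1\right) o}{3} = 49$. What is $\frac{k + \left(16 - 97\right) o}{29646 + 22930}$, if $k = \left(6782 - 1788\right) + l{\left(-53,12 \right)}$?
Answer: $\frac{319}{992} \approx 0.32157$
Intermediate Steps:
$o = -147$ ($o = \left(-3\right) 49 = -147$)
$l{\left(q,b \right)} = -6 + b$ ($l{\left(q,b \right)} = b - 6 = -6 + b$)
$k = 5000$ ($k = \left(6782 - 1788\right) + \left(-6 + 12\right) = 4994 + 6 = 5000$)
$\frac{k + \left(16 - 97\right) o}{29646 + 22930} = \frac{5000 + \left(16 - 97\right) \left(-147\right)}{29646 + 22930} = \frac{5000 - -11907}{52576} = \left(5000 + 11907\right) \frac{1}{52576} = 16907 \cdot \frac{1}{52576} = \frac{319}{992}$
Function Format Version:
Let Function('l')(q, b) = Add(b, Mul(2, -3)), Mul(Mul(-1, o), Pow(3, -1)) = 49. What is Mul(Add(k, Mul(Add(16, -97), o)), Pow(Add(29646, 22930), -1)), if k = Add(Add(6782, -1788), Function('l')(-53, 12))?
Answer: Rational(319, 992) ≈ 0.32157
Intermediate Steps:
o = -147 (o = Mul(-3, 49) = -147)
Function('l')(q, b) = Add(-6, b) (Function('l')(q, b) = Add(b, -6) = Add(-6, b))
k = 5000 (k = Add(Add(6782, -1788), Add(-6, 12)) = Add(4994, 6) = 5000)
Mul(Add(k, Mul(Add(16, -97), o)), Pow(Add(29646, 22930), -1)) = Mul(Add(5000, Mul(Add(16, -97), -147)), Pow(Add(29646, 22930), -1)) = Mul(Add(5000, Mul(-81, -147)), Pow(52576, -1)) = Mul(Add(5000, 11907), Rational(1, 52576)) = Mul(16907, Rational(1, 52576)) = Rational(319, 992)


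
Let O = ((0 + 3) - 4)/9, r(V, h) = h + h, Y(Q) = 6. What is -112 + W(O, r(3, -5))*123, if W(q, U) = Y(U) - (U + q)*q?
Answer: 13171/27 ≈ 487.81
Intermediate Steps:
r(V, h) = 2*h
O = -⅑ (O = (3 - 4)*(⅑) = -1*⅑ = -⅑ ≈ -0.11111)
W(q, U) = 6 - q*(U + q) (W(q, U) = 6 - (U + q)*q = 6 - q*(U + q))
-112 + W(O, r(3, -5))*123 = -112 + (6 - (-⅑)² - 1*2*(-5)*(-⅑))*123 = -112 + (6 - 1*1/81 - 1*(-10)*(-⅑))*123 = -112 + (6 - 1/81 - 10/9)*123 = -112 + (395/81)*123 = -112 + 16195/27 = 13171/27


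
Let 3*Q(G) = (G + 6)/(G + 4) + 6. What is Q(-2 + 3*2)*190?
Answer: 2755/6 ≈ 459.17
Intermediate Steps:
Q(G) = 2 + (6 + G)/(3*(4 + G)) (Q(G) = ((G + 6)/(G + 4) + 6)/3 = ((6 + G)/(4 + G) + 6)/3 = (6 + (6 + G)/(4 + G))/3 = 2 + (6 + G)/(3*(4 + G)))
Q(-2 + 3*2)*190 = ((30 + 7*(-2 + 3*2))/(3*(4 + (-2 + 3*2))))*190 = ((30 + 7*(-2 + 6))/(3*(4 + (-2 + 6))))*190 = ((30 + 7*4)/(3*(4 + 4)))*190 = ((⅓)*(30 + 28)/8)*190 = ((⅓)*(⅛)*58)*190 = (29/12)*190 = 2755/6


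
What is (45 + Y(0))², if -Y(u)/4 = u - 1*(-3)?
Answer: 1089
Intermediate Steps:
Y(u) = -12 - 4*u (Y(u) = -4*(u - 1*(-3)) = -4*(u + 3) = -4*(3 + u) = -12 - 4*u)
(45 + Y(0))² = (45 + (-12 - 4*0))² = (45 + (-12 + 0))² = (45 - 12)² = 33² = 1089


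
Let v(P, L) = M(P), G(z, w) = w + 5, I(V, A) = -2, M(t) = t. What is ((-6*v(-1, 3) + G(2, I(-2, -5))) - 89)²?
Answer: 6400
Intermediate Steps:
G(z, w) = 5 + w
v(P, L) = P
((-6*v(-1, 3) + G(2, I(-2, -5))) - 89)² = ((-6*(-1) + (5 - 2)) - 89)² = ((6 + 3) - 89)² = (9 - 89)² = (-80)² = 6400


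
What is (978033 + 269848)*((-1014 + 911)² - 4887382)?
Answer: -6085632368013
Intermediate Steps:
(978033 + 269848)*((-1014 + 911)² - 4887382) = 1247881*((-103)² - 4887382) = 1247881*(10609 - 4887382) = 1247881*(-4876773) = -6085632368013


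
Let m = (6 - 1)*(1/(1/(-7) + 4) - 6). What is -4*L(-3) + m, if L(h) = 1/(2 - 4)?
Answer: -721/27 ≈ -26.704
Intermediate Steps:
L(h) = -½ (L(h) = 1/(-2) = -½)
m = -775/27 (m = 5*(1/(-⅐ + 4) - 6) = 5*(1/(27/7) - 6) = 5*(7/27 - 6) = 5*(-155/27) = -775/27 ≈ -28.704)
-4*L(-3) + m = -4*(-½) - 775/27 = 2 - 775/27 = -721/27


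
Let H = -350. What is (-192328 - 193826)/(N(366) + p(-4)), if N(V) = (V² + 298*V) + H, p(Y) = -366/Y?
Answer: -772308/485531 ≈ -1.5906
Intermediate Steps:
N(V) = -350 + V² + 298*V (N(V) = (V² + 298*V) - 350 = -350 + V² + 298*V)
(-192328 - 193826)/(N(366) + p(-4)) = (-192328 - 193826)/((-350 + 366² + 298*366) - 366/(-4)) = -386154/((-350 + 133956 + 109068) - 366*(-¼)) = -386154/(242674 + 183/2) = -386154/485531/2 = -386154*2/485531 = -772308/485531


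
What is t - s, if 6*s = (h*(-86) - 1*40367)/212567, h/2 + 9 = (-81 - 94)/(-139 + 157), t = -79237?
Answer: -909530920145/11478618 ≈ -79237.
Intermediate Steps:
h = -337/9 (h = -18 + 2*((-81 - 94)/(-139 + 157)) = -18 + 2*(-175/18) = -18 - 175/9 = -337/9 ≈ -37.444)
s = -334321/11478618 (s = ((-337/9*(-86) - 1*40367)/212567)/6 = ((28982/9 - 40367)*(1/212567))/6 = (-334321/9*1/212567)/6 = (⅙)*(-334321/1913103) = -334321/11478618 ≈ -0.029126)
t - s = -79237 - 1*(-334321/11478618) = -79237 + 334321/11478618 = -909530920145/11478618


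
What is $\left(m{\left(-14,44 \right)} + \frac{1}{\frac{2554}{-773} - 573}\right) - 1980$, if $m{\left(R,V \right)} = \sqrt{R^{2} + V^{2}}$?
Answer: $- \frac{882057113}{445483} + 2 \sqrt{533} \approx -1933.8$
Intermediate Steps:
$\left(m{\left(-14,44 \right)} + \frac{1}{\frac{2554}{-773} - 573}\right) - 1980 = \left(\sqrt{\left(-14\right)^{2} + 44^{2}} + \frac{1}{\frac{2554}{-773} - 573}\right) - 1980 = \left(\sqrt{196 + 1936} + \frac{1}{2554 \left(- \frac{1}{773}\right) - 573}\right) - 1980 = \left(\sqrt{2132} + \frac{1}{- \frac{2554}{773} - 573}\right) - 1980 = \left(2 \sqrt{533} + \frac{1}{- \frac{445483}{773}}\right) - 1980 = \left(2 \sqrt{533} - \frac{773}{445483}\right) - 1980 = \left(- \frac{773}{445483} + 2 \sqrt{533}\right) - 1980 = - \frac{882057113}{445483} + 2 \sqrt{533}$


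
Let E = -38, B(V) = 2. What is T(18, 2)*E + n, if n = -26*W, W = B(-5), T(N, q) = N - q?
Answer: -660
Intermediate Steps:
W = 2
n = -52 (n = -26*2 = -52)
T(18, 2)*E + n = (18 - 1*2)*(-38) - 52 = (18 - 2)*(-38) - 52 = 16*(-38) - 52 = -608 - 52 = -660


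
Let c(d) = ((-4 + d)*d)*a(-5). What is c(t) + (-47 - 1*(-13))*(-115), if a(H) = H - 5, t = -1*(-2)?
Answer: 3950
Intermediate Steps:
t = 2
a(H) = -5 + H
c(d) = -10*d*(-4 + d) (c(d) = ((-4 + d)*d)*(-5 - 5) = (d*(-4 + d))*(-10) = -10*d*(-4 + d))
c(t) + (-47 - 1*(-13))*(-115) = 10*2*(4 - 1*2) + (-47 - 1*(-13))*(-115) = 10*2*(4 - 2) + (-47 + 13)*(-115) = 10*2*2 - 34*(-115) = 40 + 3910 = 3950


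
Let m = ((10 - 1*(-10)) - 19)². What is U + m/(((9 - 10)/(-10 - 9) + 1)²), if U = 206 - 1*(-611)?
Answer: 327161/400 ≈ 817.90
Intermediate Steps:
U = 817 (U = 206 + 611 = 817)
m = 1 (m = ((10 + 10) - 19)² = (20 - 19)² = 1² = 1)
U + m/(((9 - 10)/(-10 - 9) + 1)²) = 817 + 1/((9 - 10)/(-10 - 9) + 1)² = 817 + 1/(-1/(-19) + 1)² = 817 + 1/(-1*(-1/19) + 1)² = 817 + 1/(1/19 + 1)² = 817 + 1/(20/19)² = 817 + 1/(400/361) = 817 + (361/400)*1 = 817 + 361/400 = 327161/400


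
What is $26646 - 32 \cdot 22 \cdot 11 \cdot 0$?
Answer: $26646$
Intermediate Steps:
$26646 - 32 \cdot 22 \cdot 11 \cdot 0 = 26646 - 704 \cdot 0 = 26646 - 0 = 26646 + 0 = 26646$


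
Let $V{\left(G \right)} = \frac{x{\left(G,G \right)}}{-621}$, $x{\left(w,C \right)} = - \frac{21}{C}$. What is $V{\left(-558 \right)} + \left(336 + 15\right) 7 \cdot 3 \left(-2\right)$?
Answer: $- \frac{1702789459}{115506} \approx -14742.0$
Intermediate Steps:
$V{\left(G \right)} = \frac{7}{207 G}$ ($V{\left(G \right)} = \frac{\left(-21\right) \frac{1}{G}}{-621} = - \frac{21}{G} \left(- \frac{1}{621}\right) = \frac{7}{207 G}$)
$V{\left(-558 \right)} + \left(336 + 15\right) 7 \cdot 3 \left(-2\right) = \frac{7}{207 \left(-558\right)} + \left(336 + 15\right) 7 \cdot 3 \left(-2\right) = \frac{7}{207} \left(- \frac{1}{558}\right) + 351 \cdot 21 \left(-2\right) = - \frac{7}{115506} + 351 \left(-42\right) = - \frac{7}{115506} - 14742 = - \frac{1702789459}{115506}$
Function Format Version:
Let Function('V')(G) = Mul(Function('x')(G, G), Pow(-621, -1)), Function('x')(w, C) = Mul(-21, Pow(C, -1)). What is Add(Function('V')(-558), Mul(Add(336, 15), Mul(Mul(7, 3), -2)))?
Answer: Rational(-1702789459, 115506) ≈ -14742.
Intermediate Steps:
Function('V')(G) = Mul(Rational(7, 207), Pow(G, -1)) (Function('V')(G) = Mul(Mul(-21, Pow(G, -1)), Pow(-621, -1)) = Mul(Mul(-21, Pow(G, -1)), Rational(-1, 621)) = Mul(Rational(7, 207), Pow(G, -1)))
Add(Function('V')(-558), Mul(Add(336, 15), Mul(Mul(7, 3), -2))) = Add(Mul(Rational(7, 207), Pow(-558, -1)), Mul(Add(336, 15), Mul(Mul(7, 3), -2))) = Add(Mul(Rational(7, 207), Rational(-1, 558)), Mul(351, Mul(21, -2))) = Add(Rational(-7, 115506), Mul(351, -42)) = Add(Rational(-7, 115506), -14742) = Rational(-1702789459, 115506)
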